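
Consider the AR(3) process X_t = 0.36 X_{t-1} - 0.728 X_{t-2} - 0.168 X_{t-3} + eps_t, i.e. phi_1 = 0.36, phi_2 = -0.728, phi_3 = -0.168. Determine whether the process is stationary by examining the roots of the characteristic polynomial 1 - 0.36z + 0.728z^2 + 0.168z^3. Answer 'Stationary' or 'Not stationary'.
\text{Stationary}

The AR(p) characteristic polynomial is P(z) = 1 - 0.36z + 0.728z^2 + 0.168z^3.
Stationarity requires all roots to lie outside the unit circle, i.e. |z| > 1 for every root.
Degree 3: look for a simple real root z0 first, then factor out (1 - z/z0) and solve the remaining quadratic.
Testing z0 = -5: P(-5) = 1 + (-0.36)(-5) + (0.728)(-5)^2 + (0.168)(-5)^3
  = 1 + (1.8) + (18.2) + (-21) = 0.  So z_0 = -5 is a root, |z_0| = 5.
Divide out the factor (1 + 0.2 z) = (1 - z/z0) (since 1/z0 = -0.2):
  P(z) = (1 + 0.2 z)(1 + (-0.56) z + (0.84) z^2)
  [check: z-coef -0.56 - (-0.2) = -0.36; z^2-coef 0.84 - (-0.2)(-0.56) = 0.728; z^3-coef -(-0.2)(0.84) = 0.168.]
Remaining roots from the quadratic factor 1 + (-0.56) z + (0.84) z^2:
  Set 1 + (-0.56) z + (0.84) z^2 = 0, i.e. a z^2 + b z + c = 0 with a = 0.84, b = -0.56, c = 1.
  Discriminant D = b^2 - 4ac = (-0.56)^2 - 4*(0.84)*1 = 0.3136 - (3.36) = -3.0464.
  D < 0, so the roots are the complex-conjugate pair z = (-b +/- i sqrt(-D)) / (2a) = 0.3333 +/- 1.0389i.
  For a conjugate pair |z|^2 = z * conj(z) = (product of roots) = c/a = 1/(0.84) = 1.190476, so |z| = sqrt(1.190476) = 1.0911 for both roots.
Moduli of all roots: 5.0000, 1.0911, 1.0911.
All moduli strictly greater than 1? Yes.
Verdict: Stationary.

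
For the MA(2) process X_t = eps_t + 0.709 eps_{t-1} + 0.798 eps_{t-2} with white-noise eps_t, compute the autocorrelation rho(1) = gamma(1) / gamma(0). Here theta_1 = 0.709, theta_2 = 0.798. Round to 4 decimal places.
\rho(1) = 0.5958

For an MA(q) process with theta_0 = 1, the autocovariance is
  gamma(k) = sigma^2 * sum_{i=0..q-k} theta_i * theta_{i+k},
and rho(k) = gamma(k) / gamma(0). Sigma^2 cancels.
  numerator   = (1)*(0.709) + (0.709)*(0.798) = 1.274782.
  denominator = (1)^2 + (0.709)^2 + (0.798)^2 = 2.139485.
  rho(1) = 1.274782 / 2.139485 = 0.5958.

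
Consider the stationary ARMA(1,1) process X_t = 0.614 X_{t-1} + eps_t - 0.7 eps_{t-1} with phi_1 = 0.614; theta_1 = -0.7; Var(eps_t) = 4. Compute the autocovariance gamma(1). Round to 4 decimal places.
\gamma(1) = -0.3148

Multiply the model equation by X_{t-k} and take expectations. With theta_0 = psi_0 = 1 and psi_j the MA(infinity) weights, this gives
  gamma(k) - sum_i phi_i gamma(k-i) = c_k,
  c_k = sigma^2 * sum_{j=k..q} theta_j psi_{j-k}   (c_k = 0 for k > q),
using gamma(-m) = gamma(m).
psi-weights needed (psi_j = theta_j + sum_i phi_i psi_{j-i}):
  psi_1 = theta_1 + phi_1 = -0.7 + (0.614) = -0.086
Right-hand sides:
  c_0 = sigma^2 (1 + theta_1 psi_1) = 4 * (1 + (-0.7)(-0.086)) = 4 * 1.0602 = 4.2408
  c_1 = sigma^2 theta_1 = 4 * (-0.7) = -2.8
  c_2 = 0
Equations for k = 0 and k = 1 (AR order 1):
  gamma(0) = phi_1 gamma(1) + c_0
  gamma(1) = phi_1 gamma(0) + c_1
Substituting the second into the first: gamma(0) (1 - phi_1^2) = c_0 + phi_1 c_1, so
  gamma(0) = (c_0 + phi_1 c_1) / (1 - phi_1^2) = (4.2408 + (0.614)(-2.8)) / (1 - (0.614)^2) = 2.5216 / 0.623004 = 4.047486.
  gamma(1) = phi_1 gamma(0) + c_1 = (0.614)(4.047486) + (-2.8) = -0.314844.
Therefore gamma(1) = -0.3148 (to 4 decimal places).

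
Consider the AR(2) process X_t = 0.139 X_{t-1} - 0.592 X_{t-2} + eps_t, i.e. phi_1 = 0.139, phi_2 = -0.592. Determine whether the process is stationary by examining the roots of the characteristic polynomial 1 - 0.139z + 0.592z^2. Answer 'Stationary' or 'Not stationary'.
\text{Stationary}

The AR(p) characteristic polynomial is P(z) = 1 - 0.139z + 0.592z^2.
Stationarity requires all roots to lie outside the unit circle, i.e. |z| > 1 for every root.
Set 1 + (-0.139) z + (0.592) z^2 = 0, i.e. a z^2 + b z + c = 0 with a = 0.592, b = -0.139, c = 1.
Discriminant D = b^2 - 4ac = (-0.139)^2 - 4*(0.592)*1 = 0.019321 - (2.368) = -2.348679.
D < 0, so the roots are the complex-conjugate pair z = (-b +/- i sqrt(-D)) / (2a) = 0.1174 +/- 1.2944i.
For a conjugate pair |z|^2 = z * conj(z) = (product of roots) = c/a = 1/(0.592) = 1.689189, so |z| = sqrt(1.689189) = 1.2997 for both roots.
Moduli of all roots: 1.2997, 1.2997.
All moduli strictly greater than 1? Yes.
Verdict: Stationary.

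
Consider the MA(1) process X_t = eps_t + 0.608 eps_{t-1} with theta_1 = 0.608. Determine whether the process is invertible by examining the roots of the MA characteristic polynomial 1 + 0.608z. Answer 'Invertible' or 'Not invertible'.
\text{Invertible}

The MA(q) characteristic polynomial is P(z) = 1 + 0.608z.
Invertibility requires all roots to lie outside the unit circle, i.e. |z| > 1 for every root.
This is linear in z: 1 + (0.608) z = 0  =>  z = -1/(0.608) = -1.644737,  |z| = 1.644737.
Moduli of all roots: 1.6447.
All moduli strictly greater than 1? Yes.
Verdict: Invertible.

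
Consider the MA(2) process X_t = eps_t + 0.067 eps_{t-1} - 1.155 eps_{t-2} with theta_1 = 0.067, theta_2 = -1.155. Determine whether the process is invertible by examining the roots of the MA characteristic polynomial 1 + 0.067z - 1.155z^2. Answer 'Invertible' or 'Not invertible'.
\text{Not invertible}

The MA(q) characteristic polynomial is P(z) = 1 + 0.067z - 1.155z^2.
Invertibility requires all roots to lie outside the unit circle, i.e. |z| > 1 for every root.
Set 1 + (0.067) z + (-1.155) z^2 = 0, i.e. a z^2 + b z + c = 0 with a = -1.155, b = 0.067, c = 1.
Discriminant D = b^2 - 4ac = (0.067)^2 - 4*(-1.155)*1 = 0.004489 - (-4.62) = 4.624489.
D >= 0, so the roots are real: z = (-b +/- sqrt(D)) / (2a) = (-0.067 +/- 2.150463) / (-2.31).
  z_1 = (-0.067 + 2.150463) / (-2.31) = -0.9019,   |z_1| = 0.9019.
  z_2 = (-0.067 - 2.150463) / (-2.31) = 0.9599,   |z_2| = 0.9599.
Moduli of all roots: 0.9019, 0.9599.
All moduli strictly greater than 1? No.
Verdict: Not invertible.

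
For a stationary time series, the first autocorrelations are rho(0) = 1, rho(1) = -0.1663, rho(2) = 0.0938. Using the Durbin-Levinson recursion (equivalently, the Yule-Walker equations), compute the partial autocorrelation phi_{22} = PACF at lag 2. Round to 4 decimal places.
\phi_{22} = 0.0680

The PACF at lag k is phi_{kk}, the last component of the solution
to the Yule-Walker system G_k phi = r_k where
  (G_k)_{ij} = rho(|i - j|), (r_k)_i = rho(i), i,j = 1..k.
Equivalently, Durbin-Levinson gives phi_{kk} iteratively:
  phi_{11} = rho(1)
  phi_{kk} = [rho(k) - sum_{j=1..k-1} phi_{k-1,j} rho(k-j)]
            / [1 - sum_{j=1..k-1} phi_{k-1,j} rho(j)],
  phi_{k,j} = phi_{k-1,j} - phi_{kk} phi_{k-1,k-j},  j = 1..k-1.
Step k = 1:
  phi_11 = rho(1) = -0.1663.
Step k = 2:
  phi_22 = [rho(2) - phi_11 rho(1)] / [1 - phi_11 rho(1)] = [0.0938 - (-0.1663)(-0.1663)] / [1 - (-0.1663)(-0.1663)]
         = 0.06614431 / 0.97234431 = 0.068.
Therefore phi_{22} = 0.0680.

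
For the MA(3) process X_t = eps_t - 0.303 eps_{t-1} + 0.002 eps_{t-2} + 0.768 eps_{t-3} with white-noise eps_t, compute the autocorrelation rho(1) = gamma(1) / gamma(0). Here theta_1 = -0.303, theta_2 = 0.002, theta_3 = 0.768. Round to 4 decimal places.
\rho(1) = -0.1796

For an MA(q) process with theta_0 = 1, the autocovariance is
  gamma(k) = sigma^2 * sum_{i=0..q-k} theta_i * theta_{i+k},
and rho(k) = gamma(k) / gamma(0). Sigma^2 cancels.
  numerator   = (1)*(-0.303) + (-0.303)*(0.002) + (0.002)*(0.768) = -0.30207.
  denominator = (1)^2 + (-0.303)^2 + (0.002)^2 + (0.768)^2 = 1.681637.
  rho(1) = -0.30207 / 1.681637 = -0.1796.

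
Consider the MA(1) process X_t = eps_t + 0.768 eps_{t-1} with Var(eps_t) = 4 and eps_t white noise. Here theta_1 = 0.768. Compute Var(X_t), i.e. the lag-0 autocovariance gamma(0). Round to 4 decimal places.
\gamma(0) = 6.3593

For an MA(q) process X_t = eps_t + sum_i theta_i eps_{t-i} with
Var(eps_t) = sigma^2, the variance is
  gamma(0) = sigma^2 * (1 + sum_i theta_i^2).
  sum_i theta_i^2 = (0.768)^2 = 0.589824.
  gamma(0) = 4 * (1 + 0.589824) = 4 * 1.589824 = 6.359296, which rounds to 6.3593.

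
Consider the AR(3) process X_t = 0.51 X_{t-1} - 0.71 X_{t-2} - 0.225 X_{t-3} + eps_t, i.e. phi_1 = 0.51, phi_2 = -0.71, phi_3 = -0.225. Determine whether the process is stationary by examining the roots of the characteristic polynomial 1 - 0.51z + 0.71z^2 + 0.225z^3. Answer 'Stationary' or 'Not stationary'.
\text{Stationary}

The AR(p) characteristic polynomial is P(z) = 1 - 0.51z + 0.71z^2 + 0.225z^3.
Stationarity requires all roots to lie outside the unit circle, i.e. |z| > 1 for every root.
Degree 3: look for a simple real root z0 first, then factor out (1 - z/z0) and solve the remaining quadratic.
Testing z0 = -4: P(-4) = 1 + (-0.51)(-4) + (0.71)(-4)^2 + (0.225)(-4)^3
  = 1 + (2.04) + (11.36) + (-14.4) = 0.  So z_0 = -4 is a root, |z_0| = 4.
Divide out the factor (1 + 0.25 z) = (1 - z/z0) (since 1/z0 = -0.25):
  P(z) = (1 + 0.25 z)(1 + (-0.76) z + (0.9) z^2)
  [check: z-coef -0.76 - (-0.25) = -0.51; z^2-coef 0.9 - (-0.25)(-0.76) = 0.71; z^3-coef -(-0.25)(0.9) = 0.225.]
Remaining roots from the quadratic factor 1 + (-0.76) z + (0.9) z^2:
  Set 1 + (-0.76) z + (0.9) z^2 = 0, i.e. a z^2 + b z + c = 0 with a = 0.9, b = -0.76, c = 1.
  Discriminant D = b^2 - 4ac = (-0.76)^2 - 4*(0.9)*1 = 0.5776 - (3.6) = -3.0224.
  D < 0, so the roots are the complex-conjugate pair z = (-b +/- i sqrt(-D)) / (2a) = 0.4222 +/- 0.9658i.
  For a conjugate pair |z|^2 = z * conj(z) = (product of roots) = c/a = 1/(0.9) = 1.111111, so |z| = sqrt(1.111111) = 1.0541 for both roots.
Moduli of all roots: 4.0000, 1.0541, 1.0541.
All moduli strictly greater than 1? Yes.
Verdict: Stationary.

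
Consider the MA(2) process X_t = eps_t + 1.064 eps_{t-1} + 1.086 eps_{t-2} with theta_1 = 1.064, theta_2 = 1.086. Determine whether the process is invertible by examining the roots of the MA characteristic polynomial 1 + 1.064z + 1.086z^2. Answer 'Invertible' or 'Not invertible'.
\text{Not invertible}

The MA(q) characteristic polynomial is P(z) = 1 + 1.064z + 1.086z^2.
Invertibility requires all roots to lie outside the unit circle, i.e. |z| > 1 for every root.
Set 1 + (1.064) z + (1.086) z^2 = 0, i.e. a z^2 + b z + c = 0 with a = 1.086, b = 1.064, c = 1.
Discriminant D = b^2 - 4ac = (1.064)^2 - 4*(1.086)*1 = 1.132096 - (4.344) = -3.211904.
D < 0, so the roots are the complex-conjugate pair z = (-b +/- i sqrt(-D)) / (2a) = -0.4899 +/- 0.8251i.
For a conjugate pair |z|^2 = z * conj(z) = (product of roots) = c/a = 1/(1.086) = 0.92081, so |z| = sqrt(0.92081) = 0.9596 for both roots.
Moduli of all roots: 0.9596, 0.9596.
All moduli strictly greater than 1? No.
Verdict: Not invertible.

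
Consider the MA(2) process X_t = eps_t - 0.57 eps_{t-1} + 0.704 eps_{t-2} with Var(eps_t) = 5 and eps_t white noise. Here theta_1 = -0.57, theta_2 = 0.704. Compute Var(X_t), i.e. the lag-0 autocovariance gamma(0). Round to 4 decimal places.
\gamma(0) = 9.1026

For an MA(q) process X_t = eps_t + sum_i theta_i eps_{t-i} with
Var(eps_t) = sigma^2, the variance is
  gamma(0) = sigma^2 * (1 + sum_i theta_i^2).
  sum_i theta_i^2 = (-0.57)^2 + (0.704)^2 = 0.3249 + 0.495616 = 0.820516.
  gamma(0) = 5 * (1 + 0.820516) = 5 * 1.820516 = 9.10258, which rounds to 9.1026.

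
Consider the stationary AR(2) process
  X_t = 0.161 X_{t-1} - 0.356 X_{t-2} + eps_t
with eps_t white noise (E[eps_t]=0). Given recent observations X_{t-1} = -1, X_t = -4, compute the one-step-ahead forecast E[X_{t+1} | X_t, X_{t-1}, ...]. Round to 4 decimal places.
E[X_{t+1} \mid \mathcal F_t] = -0.2880

For an AR(p) model X_t = c + sum_i phi_i X_{t-i} + eps_t, the
one-step-ahead conditional mean is
  E[X_{t+1} | X_t, ...] = c + sum_i phi_i X_{t+1-i}.
Substitute known values:
  E[X_{t+1} | ...] = (0.161) * (-4) + (-0.356) * (-1)
                   = -0.2880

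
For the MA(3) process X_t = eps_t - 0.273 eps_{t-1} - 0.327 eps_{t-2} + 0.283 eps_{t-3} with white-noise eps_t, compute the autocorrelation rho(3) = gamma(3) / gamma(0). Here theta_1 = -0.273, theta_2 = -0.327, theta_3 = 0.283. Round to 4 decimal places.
\rho(3) = 0.2243

For an MA(q) process with theta_0 = 1, the autocovariance is
  gamma(k) = sigma^2 * sum_{i=0..q-k} theta_i * theta_{i+k},
and rho(k) = gamma(k) / gamma(0). Sigma^2 cancels.
  numerator   = (1)*(0.283) = 0.283.
  denominator = (1)^2 + (-0.273)^2 + (-0.327)^2 + (0.283)^2 = 1.261547.
  rho(3) = 0.283 / 1.261547 = 0.2243.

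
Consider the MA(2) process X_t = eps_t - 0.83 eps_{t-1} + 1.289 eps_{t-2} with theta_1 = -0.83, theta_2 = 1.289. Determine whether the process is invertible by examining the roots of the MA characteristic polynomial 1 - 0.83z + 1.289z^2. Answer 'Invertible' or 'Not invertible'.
\text{Not invertible}

The MA(q) characteristic polynomial is P(z) = 1 - 0.83z + 1.289z^2.
Invertibility requires all roots to lie outside the unit circle, i.e. |z| > 1 for every root.
Set 1 + (-0.83) z + (1.289) z^2 = 0, i.e. a z^2 + b z + c = 0 with a = 1.289, b = -0.83, c = 1.
Discriminant D = b^2 - 4ac = (-0.83)^2 - 4*(1.289)*1 = 0.6889 - (5.156) = -4.4671.
D < 0, so the roots are the complex-conjugate pair z = (-b +/- i sqrt(-D)) / (2a) = 0.322 +/- 0.8198i.
For a conjugate pair |z|^2 = z * conj(z) = (product of roots) = c/a = 1/(1.289) = 0.775795, so |z| = sqrt(0.775795) = 0.8808 for both roots.
Moduli of all roots: 0.8808, 0.8808.
All moduli strictly greater than 1? No.
Verdict: Not invertible.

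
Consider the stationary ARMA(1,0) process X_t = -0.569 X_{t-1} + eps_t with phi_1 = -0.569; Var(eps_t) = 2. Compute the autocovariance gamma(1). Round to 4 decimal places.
\gamma(1) = -1.6828

Multiply the model equation by X_{t-k} and take expectations. With theta_0 = psi_0 = 1 and psi_j the MA(infinity) weights, this gives
  gamma(k) - sum_i phi_i gamma(k-i) = c_k,
  c_k = sigma^2 * sum_{j=k..q} theta_j psi_{j-k}   (c_k = 0 for k > q),
using gamma(-m) = gamma(m).
Pure AR (q = 0): c_0 = sigma^2 = 2, c_k = 0 for k >= 1.
Equations for k = 0 and k = 1 (AR order 1):
  gamma(0) = phi_1 gamma(1) + c_0
  gamma(1) = phi_1 gamma(0) + c_1
Substituting the second into the first: gamma(0) (1 - phi_1^2) = c_0 + phi_1 c_1, so
  gamma(0) = c_0 / (1 - phi_1^2) = 2 / (1 - (-0.569)^2) = 2 / 0.676239 = 2.957534.
  gamma(1) = phi_1 gamma(0) = (-0.569)(2.957534) = -1.682837.
Therefore gamma(1) = -1.6828 (to 4 decimal places).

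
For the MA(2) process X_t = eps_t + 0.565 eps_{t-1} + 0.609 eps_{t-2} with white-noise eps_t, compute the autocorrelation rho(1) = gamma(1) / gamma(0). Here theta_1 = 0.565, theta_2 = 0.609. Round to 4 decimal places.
\rho(1) = 0.5379

For an MA(q) process with theta_0 = 1, the autocovariance is
  gamma(k) = sigma^2 * sum_{i=0..q-k} theta_i * theta_{i+k},
and rho(k) = gamma(k) / gamma(0). Sigma^2 cancels.
  numerator   = (1)*(0.565) + (0.565)*(0.609) = 0.909085.
  denominator = (1)^2 + (0.565)^2 + (0.609)^2 = 1.690106.
  rho(1) = 0.909085 / 1.690106 = 0.5379.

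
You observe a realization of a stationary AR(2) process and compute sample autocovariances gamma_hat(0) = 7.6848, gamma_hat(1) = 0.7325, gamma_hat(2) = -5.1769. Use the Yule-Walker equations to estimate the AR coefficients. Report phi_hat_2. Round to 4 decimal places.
\hat\phi_{2} = -0.6890

The Yule-Walker equations for an AR(p) process read, in matrix form,
  Gamma_p phi = r_p,   with   (Gamma_p)_{ij} = gamma(|i - j|),
                       (r_p)_i = gamma(i),   i,j = 1..p.
Substitute the sample gammas (Toeplitz matrix and right-hand side of size 2):
  Gamma_p = [[7.6848, 0.7325], [0.7325, 7.6848]]
  r_p     = [0.7325, -5.1769]
Written out:
  7.6848 phi_1 + 0.7325 phi_2 = 0.7325
  0.7325 phi_1 + 7.6848 phi_2 = -5.1769
Solve by Cramer's rule:
  det = gamma(0)^2 - gamma(1)^2 = (7.6848)^2 - (0.7325)^2 = 59.05615104 - 0.53655625 = 58.51959479
  phi_hat_1 = [gamma(1) gamma(0) - gamma(1) gamma(2)] / det = [(0.7325)(7.6848) - (0.7325)(-5.1769)] / 58.51959479 = 9.42119525 / 58.51959479 = 0.161
  phi_hat_2 = [gamma(0) gamma(2) - gamma(1)^2] / det = [(7.6848)(-5.1769) - (0.7325)^2] / 58.51959479 = -40.31999737 / 58.51959479 = -0.689
So phi_hat = [0.1610, -0.6890].
Therefore phi_hat_2 = -0.6890.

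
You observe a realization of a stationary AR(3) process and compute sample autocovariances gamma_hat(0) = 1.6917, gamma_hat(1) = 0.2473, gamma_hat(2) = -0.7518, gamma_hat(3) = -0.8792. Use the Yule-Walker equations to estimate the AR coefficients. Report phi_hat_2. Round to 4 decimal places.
\hat\phi_{2} = -0.3750

The Yule-Walker equations for an AR(p) process read, in matrix form,
  Gamma_p phi = r_p,   with   (Gamma_p)_{ij} = gamma(|i - j|),
                       (r_p)_i = gamma(i),   i,j = 1..p.
Substitute the sample gammas (Toeplitz matrix and right-hand side of size 3):
  Gamma_p = [[1.6917, 0.2473, -0.7518], [0.2473, 1.6917, 0.2473], [-0.7518, 0.2473, 1.6917]]
  r_p     = [0.2473, -0.7518, -0.8792]
Written out (R1..R3):
  (R1) 1.6917 phi_1 + 0.2473 phi_2 - 0.7518 phi_3 = 0.2473
  (R2) 0.2473 phi_1 + 1.6917 phi_2 + 0.2473 phi_3 = -0.7518
  (R3) -0.7518 phi_1 + 0.2473 phi_2 + 1.6917 phi_3 = -0.8792
Gaussian elimination:
  R2 <- R2 - (0.2473/1.6917) R1 = R2 - (0.146184) R1:  1.655549 phi_2 + 0.357201 phi_3 = -0.787951
  R3 <- R3 - (-0.7518/1.6917) R1 = R3 - (-0.444405) R1:  0.357201 phi_2 + 1.357596 phi_3 = -0.769299
  R3 <- R3 - (0.357201/1.655549) R2 = R3 - (0.21576) R2:  1.280526 phi_3 = -0.59929
Back-substitution:
  phi_hat_3 = -0.59929 / 1.280526 = -0.468003
  phi_hat_2 = (-0.787951 - (0.357201)(-0.468003)) / 1.655549 = -0.374969
  phi_hat_1 = (0.2473 - (0.2473)(-0.374969) - (-0.7518)(-0.468003)) / 1.6917 = -0.006984
So phi_hat = [-0.0070, -0.3750, -0.4680].
Therefore phi_hat_2 = -0.3750.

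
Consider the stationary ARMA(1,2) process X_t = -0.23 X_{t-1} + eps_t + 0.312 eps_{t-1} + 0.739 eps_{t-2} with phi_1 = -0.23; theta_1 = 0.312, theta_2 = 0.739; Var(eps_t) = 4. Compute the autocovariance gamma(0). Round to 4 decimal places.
\gamma(0) = 6.2172

Multiply the model equation by X_{t-k} and take expectations. With theta_0 = psi_0 = 1 and psi_j the MA(infinity) weights, this gives
  gamma(k) - sum_i phi_i gamma(k-i) = c_k,
  c_k = sigma^2 * sum_{j=k..q} theta_j psi_{j-k}   (c_k = 0 for k > q),
using gamma(-m) = gamma(m).
psi-weights needed (psi_j = theta_j + sum_i phi_i psi_{j-i}):
  psi_1 = theta_1 + phi_1 = 0.312 + (-0.23) = 0.082
  psi_2 = theta_2 + phi_1 psi_1 = 0.739 + (-0.23)(0.082) = 0.72014
Right-hand sides:
  c_0 = sigma^2 (1 + theta_1 psi_1 + theta_2 psi_2) = 4 * (1 + (0.312)(0.082) + (0.739)(0.72014)) = 4 * 1.557767 = 6.23107
  c_1 = sigma^2 (theta_1 + theta_2 psi_1) = 4 * (0.312 + (0.739)(0.082)) = 1.490392
  c_2 = sigma^2 theta_2 = 4 * (0.739) = 2.956
Equations for k = 0 and k = 1 (AR order 1):
  gamma(0) = phi_1 gamma(1) + c_0
  gamma(1) = phi_1 gamma(0) + c_1
Substituting the second into the first: gamma(0) (1 - phi_1^2) = c_0 + phi_1 c_1, so
  gamma(0) = (c_0 + phi_1 c_1) / (1 - phi_1^2) = (6.23107 + (-0.23)(1.490392)) / (1 - (-0.23)^2) = 5.88828 / 0.9471 = 6.217168.
Therefore gamma(0) = 6.2172 (to 4 decimal places).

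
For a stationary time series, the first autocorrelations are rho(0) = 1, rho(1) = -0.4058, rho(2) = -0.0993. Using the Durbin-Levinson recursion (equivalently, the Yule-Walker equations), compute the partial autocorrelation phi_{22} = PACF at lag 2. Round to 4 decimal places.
\phi_{22} = -0.3160

The PACF at lag k is phi_{kk}, the last component of the solution
to the Yule-Walker system G_k phi = r_k where
  (G_k)_{ij} = rho(|i - j|), (r_k)_i = rho(i), i,j = 1..k.
Equivalently, Durbin-Levinson gives phi_{kk} iteratively:
  phi_{11} = rho(1)
  phi_{kk} = [rho(k) - sum_{j=1..k-1} phi_{k-1,j} rho(k-j)]
            / [1 - sum_{j=1..k-1} phi_{k-1,j} rho(j)],
  phi_{k,j} = phi_{k-1,j} - phi_{kk} phi_{k-1,k-j},  j = 1..k-1.
Step k = 1:
  phi_11 = rho(1) = -0.4058.
Step k = 2:
  phi_22 = [rho(2) - phi_11 rho(1)] / [1 - phi_11 rho(1)] = [-0.0993 - (-0.4058)(-0.4058)] / [1 - (-0.4058)(-0.4058)]
         = -0.26397364 / 0.83532636 = -0.316.
Therefore phi_{22} = -0.3160.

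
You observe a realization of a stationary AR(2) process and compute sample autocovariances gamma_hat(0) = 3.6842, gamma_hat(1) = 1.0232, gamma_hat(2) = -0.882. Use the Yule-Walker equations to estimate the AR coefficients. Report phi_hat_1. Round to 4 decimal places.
\hat\phi_{1} = 0.3730

The Yule-Walker equations for an AR(p) process read, in matrix form,
  Gamma_p phi = r_p,   with   (Gamma_p)_{ij} = gamma(|i - j|),
                       (r_p)_i = gamma(i),   i,j = 1..p.
Substitute the sample gammas (Toeplitz matrix and right-hand side of size 2):
  Gamma_p = [[3.6842, 1.0232], [1.0232, 3.6842]]
  r_p     = [1.0232, -0.882]
Written out:
  3.6842 phi_1 + 1.0232 phi_2 = 1.0232
  1.0232 phi_1 + 3.6842 phi_2 = -0.882
Solve by Cramer's rule:
  det = gamma(0)^2 - gamma(1)^2 = (3.6842)^2 - (1.0232)^2 = 13.57332964 - 1.04693824 = 12.5263914
  phi_hat_1 = [gamma(1) gamma(0) - gamma(1) gamma(2)] / det = [(1.0232)(3.6842) - (1.0232)(-0.882)] / 12.5263914 = 4.67213584 / 12.5263914 = 0.373
  phi_hat_2 = [gamma(0) gamma(2) - gamma(1)^2] / det = [(3.6842)(-0.882) - (1.0232)^2] / 12.5263914 = -4.29640264 / 12.5263914 = -0.343
So phi_hat = [0.3730, -0.3430].
Therefore phi_hat_1 = 0.3730.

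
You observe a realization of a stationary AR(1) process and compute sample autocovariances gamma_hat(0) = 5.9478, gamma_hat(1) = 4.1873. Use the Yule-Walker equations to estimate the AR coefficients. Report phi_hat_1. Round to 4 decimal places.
\hat\phi_{1} = 0.7040

The Yule-Walker equations for an AR(p) process read, in matrix form,
  Gamma_p phi = r_p,   with   (Gamma_p)_{ij} = gamma(|i - j|),
                       (r_p)_i = gamma(i),   i,j = 1..p.
Substitute the sample gammas (Toeplitz matrix and right-hand side of size 1):
  Gamma_p = [[5.9478]]
  r_p     = [4.1873]
With p = 1 this is the single equation gamma(0) phi_1 = gamma(1):
  phi_hat_1 = gamma(1) / gamma(0) = 4.1873 / 5.9478 = 0.7040.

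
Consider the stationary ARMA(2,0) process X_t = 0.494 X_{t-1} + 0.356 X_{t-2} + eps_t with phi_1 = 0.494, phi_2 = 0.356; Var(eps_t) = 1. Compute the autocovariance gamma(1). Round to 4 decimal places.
\gamma(1) = 2.1342

Multiply the model equation by X_{t-k} and take expectations. With theta_0 = psi_0 = 1 and psi_j the MA(infinity) weights, this gives
  gamma(k) - sum_i phi_i gamma(k-i) = c_k,
  c_k = sigma^2 * sum_{j=k..q} theta_j psi_{j-k}   (c_k = 0 for k > q),
using gamma(-m) = gamma(m).
Pure AR (q = 0): c_0 = sigma^2 = 1, c_k = 0 for k >= 1.
Equations for k = 0, 1, 2 (AR order 2, c_2 = 0):
  (E0) gamma(0) = phi_1 gamma(1) + phi_2 gamma(2) + c_0
  (E1) gamma(1) = phi_1 gamma(0) + phi_2 gamma(1) + c_1
  (E2) gamma(2) = phi_1 gamma(1) + phi_2 gamma(0)
From (E1): gamma(1) = A gamma(0) + B with
  A = phi_1 / (1 - phi_2) = 0.494 / 0.644 = 0.767081,   B = c_1 / (1 - phi_2) = 0 / 0.644 = 0.
Insert (E2) into (E0): gamma(0) (1 - phi_2^2) = phi_1 (1 + phi_2) gamma(1) + c_0.
  phi_1 (1 + phi_2) = (0.494)(1.356) = 0.669864,   1 - phi_2^2 = 0.873264.
Replace gamma(1) by A gamma(0) + B and collect gamma(0):
  gamma(0) [0.873264 - (0.669864)(0.767081)] = c_0 = 1
  gamma(0) * 0.359424 = 1
  gamma(0) = 1 / 0.359424 = 2.782228.
  gamma(1) = A gamma(0) = (0.767081)(2.782228) = 2.134193.
Therefore gamma(1) = 2.1342 (to 4 decimal places).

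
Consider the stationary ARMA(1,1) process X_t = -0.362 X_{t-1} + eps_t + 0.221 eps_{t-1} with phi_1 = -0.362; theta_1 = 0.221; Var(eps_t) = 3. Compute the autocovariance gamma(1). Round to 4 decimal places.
\gamma(1) = -0.4478

Multiply the model equation by X_{t-k} and take expectations. With theta_0 = psi_0 = 1 and psi_j the MA(infinity) weights, this gives
  gamma(k) - sum_i phi_i gamma(k-i) = c_k,
  c_k = sigma^2 * sum_{j=k..q} theta_j psi_{j-k}   (c_k = 0 for k > q),
using gamma(-m) = gamma(m).
psi-weights needed (psi_j = theta_j + sum_i phi_i psi_{j-i}):
  psi_1 = theta_1 + phi_1 = 0.221 + (-0.362) = -0.141
Right-hand sides:
  c_0 = sigma^2 (1 + theta_1 psi_1) = 3 * (1 + (0.221)(-0.141)) = 3 * 0.968839 = 2.906517
  c_1 = sigma^2 theta_1 = 3 * (0.221) = 0.663
  c_2 = 0
Equations for k = 0 and k = 1 (AR order 1):
  gamma(0) = phi_1 gamma(1) + c_0
  gamma(1) = phi_1 gamma(0) + c_1
Substituting the second into the first: gamma(0) (1 - phi_1^2) = c_0 + phi_1 c_1, so
  gamma(0) = (c_0 + phi_1 c_1) / (1 - phi_1^2) = (2.906517 + (-0.362)(0.663)) / (1 - (-0.362)^2) = 2.666511 / 0.868956 = 3.068638.
  gamma(1) = phi_1 gamma(0) + c_1 = (-0.362)(3.068638) + (0.663) = -0.447847.
Therefore gamma(1) = -0.4478 (to 4 decimal places).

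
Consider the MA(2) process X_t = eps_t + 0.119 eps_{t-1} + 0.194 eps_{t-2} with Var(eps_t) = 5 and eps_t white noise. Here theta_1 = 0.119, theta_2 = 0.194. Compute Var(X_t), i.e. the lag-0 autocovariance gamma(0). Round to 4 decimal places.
\gamma(0) = 5.2590

For an MA(q) process X_t = eps_t + sum_i theta_i eps_{t-i} with
Var(eps_t) = sigma^2, the variance is
  gamma(0) = sigma^2 * (1 + sum_i theta_i^2).
  sum_i theta_i^2 = (0.119)^2 + (0.194)^2 = 0.014161 + 0.037636 = 0.051797.
  gamma(0) = 5 * (1 + 0.051797) = 5 * 1.051797 = 5.258985, which rounds to 5.2590.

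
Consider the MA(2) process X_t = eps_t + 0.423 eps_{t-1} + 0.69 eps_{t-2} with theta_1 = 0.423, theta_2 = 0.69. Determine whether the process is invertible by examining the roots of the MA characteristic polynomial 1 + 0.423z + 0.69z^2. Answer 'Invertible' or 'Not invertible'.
\text{Invertible}

The MA(q) characteristic polynomial is P(z) = 1 + 0.423z + 0.69z^2.
Invertibility requires all roots to lie outside the unit circle, i.e. |z| > 1 for every root.
Set 1 + (0.423) z + (0.69) z^2 = 0, i.e. a z^2 + b z + c = 0 with a = 0.69, b = 0.423, c = 1.
Discriminant D = b^2 - 4ac = (0.423)^2 - 4*(0.69)*1 = 0.178929 - (2.76) = -2.581071.
D < 0, so the roots are the complex-conjugate pair z = (-b +/- i sqrt(-D)) / (2a) = -0.3065 +/- 1.1642i.
For a conjugate pair |z|^2 = z * conj(z) = (product of roots) = c/a = 1/(0.69) = 1.449275, so |z| = sqrt(1.449275) = 1.2039 for both roots.
Moduli of all roots: 1.2039, 1.2039.
All moduli strictly greater than 1? Yes.
Verdict: Invertible.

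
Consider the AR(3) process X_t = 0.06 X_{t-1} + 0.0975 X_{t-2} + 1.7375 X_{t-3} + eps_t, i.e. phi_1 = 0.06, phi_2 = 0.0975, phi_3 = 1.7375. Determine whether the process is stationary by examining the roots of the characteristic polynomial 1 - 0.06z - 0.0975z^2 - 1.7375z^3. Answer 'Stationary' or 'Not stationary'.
\text{Not stationary}

The AR(p) characteristic polynomial is P(z) = 1 - 0.06z - 0.0975z^2 - 1.7375z^3.
Stationarity requires all roots to lie outside the unit circle, i.e. |z| > 1 for every root.
Degree 3: look for a simple real root z0 first, then factor out (1 - z/z0) and solve the remaining quadratic.
Testing z0 = 0.8: P(0.8) = 1 + (-0.06)(0.8) + (-0.0975)(0.8)^2 + (-1.7375)(0.8)^3
  = 1 + (-0.048) + (-0.0624) + (-0.8896) = 0.  So z_0 = 0.8 is a root, |z_0| = 0.8.
Divide out the factor (1 - 1.25 z) = (1 - z/z0) (since 1/z0 = 1.25):
  P(z) = (1 - 1.25 z)(1 + (1.19) z + (1.39) z^2)
  [check: z-coef 1.19 - (1.25) = -0.06; z^2-coef 1.39 - (1.25)(1.19) = -0.0975; z^3-coef -(1.25)(1.39) = -1.7375.]
Remaining roots from the quadratic factor 1 + (1.19) z + (1.39) z^2:
  Set 1 + (1.19) z + (1.39) z^2 = 0, i.e. a z^2 + b z + c = 0 with a = 1.39, b = 1.19, c = 1.
  Discriminant D = b^2 - 4ac = (1.19)^2 - 4*(1.39)*1 = 1.4161 - (5.56) = -4.1439.
  D < 0, so the roots are the complex-conjugate pair z = (-b +/- i sqrt(-D)) / (2a) = -0.4281 +/- 0.7323i.
  For a conjugate pair |z|^2 = z * conj(z) = (product of roots) = c/a = 1/(1.39) = 0.719424, so |z| = sqrt(0.719424) = 0.8482 for both roots.
Moduli of all roots: 0.8000, 0.8482, 0.8482.
All moduli strictly greater than 1? No.
Verdict: Not stationary.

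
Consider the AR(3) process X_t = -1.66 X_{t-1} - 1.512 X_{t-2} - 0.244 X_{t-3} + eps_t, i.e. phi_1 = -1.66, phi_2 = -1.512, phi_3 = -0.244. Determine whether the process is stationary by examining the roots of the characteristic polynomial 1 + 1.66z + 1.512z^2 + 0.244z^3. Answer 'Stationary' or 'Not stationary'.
\text{Not stationary}

The AR(p) characteristic polynomial is P(z) = 1 + 1.66z + 1.512z^2 + 0.244z^3.
Stationarity requires all roots to lie outside the unit circle, i.e. |z| > 1 for every root.
Degree 3: look for a simple real root z0 first, then factor out (1 - z/z0) and solve the remaining quadratic.
Testing z0 = -5: P(-5) = 1 + (1.66)(-5) + (1.512)(-5)^2 + (0.244)(-5)^3
  = 1 + (-8.3) + (37.8) + (-30.5) = 0.  So z_0 = -5 is a root, |z_0| = 5.
Divide out the factor (1 + 0.2 z) = (1 - z/z0) (since 1/z0 = -0.2):
  P(z) = (1 + 0.2 z)(1 + (1.46) z + (1.22) z^2)
  [check: z-coef 1.46 - (-0.2) = 1.66; z^2-coef 1.22 - (-0.2)(1.46) = 1.512; z^3-coef -(-0.2)(1.22) = 0.244.]
Remaining roots from the quadratic factor 1 + (1.46) z + (1.22) z^2:
  Set 1 + (1.46) z + (1.22) z^2 = 0, i.e. a z^2 + b z + c = 0 with a = 1.22, b = 1.46, c = 1.
  Discriminant D = b^2 - 4ac = (1.46)^2 - 4*(1.22)*1 = 2.1316 - (4.88) = -2.7484.
  D < 0, so the roots are the complex-conjugate pair z = (-b +/- i sqrt(-D)) / (2a) = -0.5984 +/- 0.6794i.
  For a conjugate pair |z|^2 = z * conj(z) = (product of roots) = c/a = 1/(1.22) = 0.819672, so |z| = sqrt(0.819672) = 0.9054 for both roots.
Moduli of all roots: 5.0000, 0.9054, 0.9054.
All moduli strictly greater than 1? No.
Verdict: Not stationary.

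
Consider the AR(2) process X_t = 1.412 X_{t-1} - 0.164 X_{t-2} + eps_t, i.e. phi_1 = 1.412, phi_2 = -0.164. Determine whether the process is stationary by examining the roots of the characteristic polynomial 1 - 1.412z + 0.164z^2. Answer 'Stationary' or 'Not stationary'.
\text{Not stationary}

The AR(p) characteristic polynomial is P(z) = 1 - 1.412z + 0.164z^2.
Stationarity requires all roots to lie outside the unit circle, i.e. |z| > 1 for every root.
Set 1 + (-1.412) z + (0.164) z^2 = 0, i.e. a z^2 + b z + c = 0 with a = 0.164, b = -1.412, c = 1.
Discriminant D = b^2 - 4ac = (-1.412)^2 - 4*(0.164)*1 = 1.993744 - (0.656) = 1.337744.
D >= 0, so the roots are real: z = (-b +/- sqrt(D)) / (2a) = (1.412 +/- 1.156609) / (0.328).
  z_1 = (1.412 + 1.156609) / (0.328) = 7.8311,   |z_1| = 7.8311.
  z_2 = (1.412 - 1.156609) / (0.328) = 0.7786,   |z_2| = 0.7786.
Moduli of all roots: 7.8311, 0.7786.
All moduli strictly greater than 1? No.
Verdict: Not stationary.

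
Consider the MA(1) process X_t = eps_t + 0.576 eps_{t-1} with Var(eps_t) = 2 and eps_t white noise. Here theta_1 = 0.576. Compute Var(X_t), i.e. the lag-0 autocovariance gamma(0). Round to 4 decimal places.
\gamma(0) = 2.6636

For an MA(q) process X_t = eps_t + sum_i theta_i eps_{t-i} with
Var(eps_t) = sigma^2, the variance is
  gamma(0) = sigma^2 * (1 + sum_i theta_i^2).
  sum_i theta_i^2 = (0.576)^2 = 0.331776.
  gamma(0) = 2 * (1 + 0.331776) = 2 * 1.331776 = 2.663552, which rounds to 2.6636.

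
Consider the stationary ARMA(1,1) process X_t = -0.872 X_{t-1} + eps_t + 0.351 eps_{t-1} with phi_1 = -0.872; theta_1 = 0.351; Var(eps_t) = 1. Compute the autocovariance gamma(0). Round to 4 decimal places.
\gamma(0) = 2.1328

Multiply the model equation by X_{t-k} and take expectations. With theta_0 = psi_0 = 1 and psi_j the MA(infinity) weights, this gives
  gamma(k) - sum_i phi_i gamma(k-i) = c_k,
  c_k = sigma^2 * sum_{j=k..q} theta_j psi_{j-k}   (c_k = 0 for k > q),
using gamma(-m) = gamma(m).
psi-weights needed (psi_j = theta_j + sum_i phi_i psi_{j-i}):
  psi_1 = theta_1 + phi_1 = 0.351 + (-0.872) = -0.521
Right-hand sides:
  c_0 = sigma^2 (1 + theta_1 psi_1) = 1 * (1 + (0.351)(-0.521)) = 1 * 0.817129 = 0.817129
  c_1 = sigma^2 theta_1 = 1 * (0.351) = 0.351
  c_2 = 0
Equations for k = 0 and k = 1 (AR order 1):
  gamma(0) = phi_1 gamma(1) + c_0
  gamma(1) = phi_1 gamma(0) + c_1
Substituting the second into the first: gamma(0) (1 - phi_1^2) = c_0 + phi_1 c_1, so
  gamma(0) = (c_0 + phi_1 c_1) / (1 - phi_1^2) = (0.817129 + (-0.872)(0.351)) / (1 - (-0.872)^2) = 0.511057 / 0.239616 = 2.132817.
Therefore gamma(0) = 2.1328 (to 4 decimal places).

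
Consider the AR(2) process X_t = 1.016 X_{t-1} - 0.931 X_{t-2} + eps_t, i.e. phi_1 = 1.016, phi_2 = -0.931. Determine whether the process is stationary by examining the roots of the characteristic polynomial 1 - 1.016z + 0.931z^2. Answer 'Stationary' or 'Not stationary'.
\text{Stationary}

The AR(p) characteristic polynomial is P(z) = 1 - 1.016z + 0.931z^2.
Stationarity requires all roots to lie outside the unit circle, i.e. |z| > 1 for every root.
Set 1 + (-1.016) z + (0.931) z^2 = 0, i.e. a z^2 + b z + c = 0 with a = 0.931, b = -1.016, c = 1.
Discriminant D = b^2 - 4ac = (-1.016)^2 - 4*(0.931)*1 = 1.032256 - (3.724) = -2.691744.
D < 0, so the roots are the complex-conjugate pair z = (-b +/- i sqrt(-D)) / (2a) = 0.5456 +/- 0.8811i.
For a conjugate pair |z|^2 = z * conj(z) = (product of roots) = c/a = 1/(0.931) = 1.074114, so |z| = sqrt(1.074114) = 1.0364 for both roots.
Moduli of all roots: 1.0364, 1.0364.
All moduli strictly greater than 1? Yes.
Verdict: Stationary.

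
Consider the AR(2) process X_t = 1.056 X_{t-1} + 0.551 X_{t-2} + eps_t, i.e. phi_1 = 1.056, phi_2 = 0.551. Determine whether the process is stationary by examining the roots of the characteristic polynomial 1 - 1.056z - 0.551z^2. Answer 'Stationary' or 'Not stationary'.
\text{Not stationary}

The AR(p) characteristic polynomial is P(z) = 1 - 1.056z - 0.551z^2.
Stationarity requires all roots to lie outside the unit circle, i.e. |z| > 1 for every root.
Set 1 + (-1.056) z + (-0.551) z^2 = 0, i.e. a z^2 + b z + c = 0 with a = -0.551, b = -1.056, c = 1.
Discriminant D = b^2 - 4ac = (-1.056)^2 - 4*(-0.551)*1 = 1.115136 - (-2.204) = 3.319136.
D >= 0, so the roots are real: z = (-b +/- sqrt(D)) / (2a) = (1.056 +/- 1.82185) / (-1.102).
  z_1 = (1.056 + 1.82185) / (-1.102) = -2.6115,   |z_1| = 2.6115.
  z_2 = (1.056 - 1.82185) / (-1.102) = 0.695,   |z_2| = 0.695.
Moduli of all roots: 2.6115, 0.6950.
All moduli strictly greater than 1? No.
Verdict: Not stationary.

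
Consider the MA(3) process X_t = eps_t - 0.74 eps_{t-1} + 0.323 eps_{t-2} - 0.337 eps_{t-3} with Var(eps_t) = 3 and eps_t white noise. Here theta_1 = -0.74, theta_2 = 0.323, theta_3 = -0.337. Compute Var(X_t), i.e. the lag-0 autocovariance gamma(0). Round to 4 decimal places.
\gamma(0) = 5.2965

For an MA(q) process X_t = eps_t + sum_i theta_i eps_{t-i} with
Var(eps_t) = sigma^2, the variance is
  gamma(0) = sigma^2 * (1 + sum_i theta_i^2).
  sum_i theta_i^2 = (-0.74)^2 + (0.323)^2 + (-0.337)^2 = 0.5476 + 0.104329 + 0.113569 = 0.765498.
  gamma(0) = 3 * (1 + 0.765498) = 3 * 1.765498 = 5.296494, which rounds to 5.2965.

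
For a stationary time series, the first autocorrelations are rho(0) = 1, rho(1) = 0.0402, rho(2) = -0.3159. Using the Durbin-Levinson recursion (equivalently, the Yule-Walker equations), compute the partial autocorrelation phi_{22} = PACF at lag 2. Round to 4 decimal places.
\phi_{22} = -0.3180

The PACF at lag k is phi_{kk}, the last component of the solution
to the Yule-Walker system G_k phi = r_k where
  (G_k)_{ij} = rho(|i - j|), (r_k)_i = rho(i), i,j = 1..k.
Equivalently, Durbin-Levinson gives phi_{kk} iteratively:
  phi_{11} = rho(1)
  phi_{kk} = [rho(k) - sum_{j=1..k-1} phi_{k-1,j} rho(k-j)]
            / [1 - sum_{j=1..k-1} phi_{k-1,j} rho(j)],
  phi_{k,j} = phi_{k-1,j} - phi_{kk} phi_{k-1,k-j},  j = 1..k-1.
Step k = 1:
  phi_11 = rho(1) = 0.0402.
Step k = 2:
  phi_22 = [rho(2) - phi_11 rho(1)] / [1 - phi_11 rho(1)] = [-0.3159 - (0.0402)(0.0402)] / [1 - (0.0402)(0.0402)]
         = -0.31751604 / 0.99838396 = -0.318.
Therefore phi_{22} = -0.3180.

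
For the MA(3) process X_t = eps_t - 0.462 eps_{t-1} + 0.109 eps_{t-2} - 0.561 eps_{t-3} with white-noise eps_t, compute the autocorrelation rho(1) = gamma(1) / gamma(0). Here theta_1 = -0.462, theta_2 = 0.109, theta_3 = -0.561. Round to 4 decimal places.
\rho(1) = -0.3724

For an MA(q) process with theta_0 = 1, the autocovariance is
  gamma(k) = sigma^2 * sum_{i=0..q-k} theta_i * theta_{i+k},
and rho(k) = gamma(k) / gamma(0). Sigma^2 cancels.
  numerator   = (1)*(-0.462) + (-0.462)*(0.109) + (0.109)*(-0.561) = -0.573507.
  denominator = (1)^2 + (-0.462)^2 + (0.109)^2 + (-0.561)^2 = 1.540046.
  rho(1) = -0.573507 / 1.540046 = -0.3724.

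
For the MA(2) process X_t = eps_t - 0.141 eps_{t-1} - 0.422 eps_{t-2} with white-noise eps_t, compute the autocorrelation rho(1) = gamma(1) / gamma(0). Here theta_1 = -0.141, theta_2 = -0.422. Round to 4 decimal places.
\rho(1) = -0.0680

For an MA(q) process with theta_0 = 1, the autocovariance is
  gamma(k) = sigma^2 * sum_{i=0..q-k} theta_i * theta_{i+k},
and rho(k) = gamma(k) / gamma(0). Sigma^2 cancels.
  numerator   = (1)*(-0.141) + (-0.141)*(-0.422) = -0.081498.
  denominator = (1)^2 + (-0.141)^2 + (-0.422)^2 = 1.197965.
  rho(1) = -0.081498 / 1.197965 = -0.0680.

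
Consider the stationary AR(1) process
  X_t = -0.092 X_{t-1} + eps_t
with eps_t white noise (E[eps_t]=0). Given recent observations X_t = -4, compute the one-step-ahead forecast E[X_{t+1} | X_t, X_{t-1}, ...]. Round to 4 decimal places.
E[X_{t+1} \mid \mathcal F_t] = 0.3680

For an AR(p) model X_t = c + sum_i phi_i X_{t-i} + eps_t, the
one-step-ahead conditional mean is
  E[X_{t+1} | X_t, ...] = c + sum_i phi_i X_{t+1-i}.
Substitute known values:
  E[X_{t+1} | ...] = (-0.092) * (-4)
                   = 0.3680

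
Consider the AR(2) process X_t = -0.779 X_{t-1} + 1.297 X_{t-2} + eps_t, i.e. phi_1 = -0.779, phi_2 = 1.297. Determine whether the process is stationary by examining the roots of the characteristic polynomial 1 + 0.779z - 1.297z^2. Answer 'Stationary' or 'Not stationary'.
\text{Not stationary}

The AR(p) characteristic polynomial is P(z) = 1 + 0.779z - 1.297z^2.
Stationarity requires all roots to lie outside the unit circle, i.e. |z| > 1 for every root.
Set 1 + (0.779) z + (-1.297) z^2 = 0, i.e. a z^2 + b z + c = 0 with a = -1.297, b = 0.779, c = 1.
Discriminant D = b^2 - 4ac = (0.779)^2 - 4*(-1.297)*1 = 0.606841 - (-5.188) = 5.794841.
D >= 0, so the roots are real: z = (-b +/- sqrt(D)) / (2a) = (-0.779 +/- 2.407248) / (-2.594).
  z_1 = (-0.779 + 2.407248) / (-2.594) = -0.6277,   |z_1| = 0.6277.
  z_2 = (-0.779 - 2.407248) / (-2.594) = 1.2283,   |z_2| = 1.2283.
Moduli of all roots: 0.6277, 1.2283.
All moduli strictly greater than 1? No.
Verdict: Not stationary.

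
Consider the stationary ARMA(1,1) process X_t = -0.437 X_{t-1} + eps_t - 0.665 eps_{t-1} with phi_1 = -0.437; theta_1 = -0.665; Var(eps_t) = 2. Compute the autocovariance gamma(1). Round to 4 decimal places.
\gamma(1) = -3.5159

Multiply the model equation by X_{t-k} and take expectations. With theta_0 = psi_0 = 1 and psi_j the MA(infinity) weights, this gives
  gamma(k) - sum_i phi_i gamma(k-i) = c_k,
  c_k = sigma^2 * sum_{j=k..q} theta_j psi_{j-k}   (c_k = 0 for k > q),
using gamma(-m) = gamma(m).
psi-weights needed (psi_j = theta_j + sum_i phi_i psi_{j-i}):
  psi_1 = theta_1 + phi_1 = -0.665 + (-0.437) = -1.102
Right-hand sides:
  c_0 = sigma^2 (1 + theta_1 psi_1) = 2 * (1 + (-0.665)(-1.102)) = 2 * 1.73283 = 3.46566
  c_1 = sigma^2 theta_1 = 2 * (-0.665) = -1.33
  c_2 = 0
Equations for k = 0 and k = 1 (AR order 1):
  gamma(0) = phi_1 gamma(1) + c_0
  gamma(1) = phi_1 gamma(0) + c_1
Substituting the second into the first: gamma(0) (1 - phi_1^2) = c_0 + phi_1 c_1, so
  gamma(0) = (c_0 + phi_1 c_1) / (1 - phi_1^2) = (3.46566 + (-0.437)(-1.33)) / (1 - (-0.437)^2) = 4.04687 / 0.809031 = 5.00212.
  gamma(1) = phi_1 gamma(0) + c_1 = (-0.437)(5.00212) + (-1.33) = -3.515926.
Therefore gamma(1) = -3.5159 (to 4 decimal places).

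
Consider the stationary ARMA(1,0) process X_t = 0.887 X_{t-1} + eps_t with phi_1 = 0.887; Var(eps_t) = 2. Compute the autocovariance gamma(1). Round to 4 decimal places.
\gamma(1) = 8.3196

Multiply the model equation by X_{t-k} and take expectations. With theta_0 = psi_0 = 1 and psi_j the MA(infinity) weights, this gives
  gamma(k) - sum_i phi_i gamma(k-i) = c_k,
  c_k = sigma^2 * sum_{j=k..q} theta_j psi_{j-k}   (c_k = 0 for k > q),
using gamma(-m) = gamma(m).
Pure AR (q = 0): c_0 = sigma^2 = 2, c_k = 0 for k >= 1.
Equations for k = 0 and k = 1 (AR order 1):
  gamma(0) = phi_1 gamma(1) + c_0
  gamma(1) = phi_1 gamma(0) + c_1
Substituting the second into the first: gamma(0) (1 - phi_1^2) = c_0 + phi_1 c_1, so
  gamma(0) = c_0 / (1 - phi_1^2) = 2 / (1 - (0.887)^2) = 2 / 0.213231 = 9.379499.
  gamma(1) = phi_1 gamma(0) = (0.887)(9.379499) = 8.319616.
Therefore gamma(1) = 8.3196 (to 4 decimal places).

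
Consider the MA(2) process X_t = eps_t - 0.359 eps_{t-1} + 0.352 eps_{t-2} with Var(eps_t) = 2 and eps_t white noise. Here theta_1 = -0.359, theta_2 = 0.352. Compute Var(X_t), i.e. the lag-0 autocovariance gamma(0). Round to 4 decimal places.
\gamma(0) = 2.5056

For an MA(q) process X_t = eps_t + sum_i theta_i eps_{t-i} with
Var(eps_t) = sigma^2, the variance is
  gamma(0) = sigma^2 * (1 + sum_i theta_i^2).
  sum_i theta_i^2 = (-0.359)^2 + (0.352)^2 = 0.128881 + 0.123904 = 0.252785.
  gamma(0) = 2 * (1 + 0.252785) = 2 * 1.252785 = 2.50557, which rounds to 2.5056.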